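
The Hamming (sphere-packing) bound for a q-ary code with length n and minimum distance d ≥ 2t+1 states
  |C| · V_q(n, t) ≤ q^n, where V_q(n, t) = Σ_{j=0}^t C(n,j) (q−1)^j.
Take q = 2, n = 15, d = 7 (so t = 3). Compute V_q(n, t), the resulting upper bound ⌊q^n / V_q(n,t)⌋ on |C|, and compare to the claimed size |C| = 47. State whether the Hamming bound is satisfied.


V_q(n, t) = 576, q^n = 32768, Hamming bound = 56, |C| = 47 ≤ bound (satisfied).

Step 1: Compute V_q(n, t) = Σ_{j=0}^3 C(n, j) (q−1)^j.
  j = 0: C(15,0)·(1)^0 = 1·1 = 1.
  j = 1: C(15,1)·(1)^1 = 15·1 = 15.
  j = 2: C(15,2)·(1)^2 = 105·1 = 105.
  j = 3: C(15,3)·(1)^3 = 455·1 = 455.
  V_q(n, t) = 1 + 15 + 105 + 455 = 576.
Step 2: q^n = 2^15 = 32768.
Step 3: Hamming bound ⌊q^n / V_q(n,t)⌋ = ⌊32768/576⌋ = 56.
Step 4: Compare |C| = 47 to 56: satisfied.
The claimed |C| lies below the Hamming bound.


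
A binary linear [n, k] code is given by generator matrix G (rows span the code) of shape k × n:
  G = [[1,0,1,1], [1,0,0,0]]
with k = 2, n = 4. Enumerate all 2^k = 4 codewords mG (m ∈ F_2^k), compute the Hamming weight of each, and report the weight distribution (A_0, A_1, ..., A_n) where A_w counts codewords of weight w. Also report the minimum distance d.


Weight distribution: A_0 = 1, A_1 = 1, A_2 = 1, A_3 = 1. Minimum distance d = 1.

Enumerate all 2^2 = 4 messages m ∈ F_2^2.
For each, compute codeword c = mG in F_2^4, then tally its weight.
  m = 00 → c = 0000, weight = 0.
  m = 10 → c = 1011, weight = 3.
  m = 01 → c = 1000, weight = 1.
  m = 11 → c = 0011, weight = 2.
Tally weights:
  weight 0: 1 codewords.
  weight 1: 1 codewords.
  weight 2: 1 codewords.
  weight 3: 1 codewords.
Minimum distance d = smallest w > 0 with A_w > 0 = 1.
Sanity: Σ A_w = 4 = 2^2 = 4 ✓.


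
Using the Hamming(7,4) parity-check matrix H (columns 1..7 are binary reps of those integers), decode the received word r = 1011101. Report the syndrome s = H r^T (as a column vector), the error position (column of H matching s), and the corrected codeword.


s = (1, 0, 0)^T, error position = 4, corrected codeword c = 1010101

Compute s = H r^T mod 2 one row at a time:
  s_1 = 1 + 1 + 0 + 1 = 3 ≡ 1 (mod 2).
  s_2 = 0 + 1 + 0 + 1 = 2 ≡ 0 (mod 2).
  s_3 = 1 + 1 + 1 + 1 = 4 ≡ 0 (mod 2).
s = (1, 0, 0)^T — this equals column 4 of H (binary 100), so error is at position 4.
Correct: flip bit 4 of r = 1011101 to get c = 1010101.


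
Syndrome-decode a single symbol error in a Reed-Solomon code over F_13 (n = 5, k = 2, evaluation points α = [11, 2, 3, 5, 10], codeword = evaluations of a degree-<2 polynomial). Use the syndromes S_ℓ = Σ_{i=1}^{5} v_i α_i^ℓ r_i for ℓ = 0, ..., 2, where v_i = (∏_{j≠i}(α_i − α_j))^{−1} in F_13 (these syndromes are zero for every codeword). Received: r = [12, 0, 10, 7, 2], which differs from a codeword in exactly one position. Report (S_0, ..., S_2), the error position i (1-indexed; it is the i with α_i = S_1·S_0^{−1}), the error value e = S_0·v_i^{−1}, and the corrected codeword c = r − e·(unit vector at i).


S = (5, 12, 8), error at position 4, error magnitude e = 3, c = [12, 0, 10, 4, 2].

Step 1: column multipliers v_i = (∏_{j≠i}(α_i − α_j))^{−1} mod 13.
  i = 1 (α = 11): (11−2)(11−3)(11−5)(11−10) = 9·8·6·1 = 432 ≡ 3, so v_1 = 3^{−1} = 9 (mod 13).
  i = 2 (α = 2): (2−11)(2−3)(2−5)(2−10) = (−9)·(−1)·(−3)·(−8) = 216 ≡ 8, so v_2 = 8^{−1} = 5 (mod 13).
  i = 3 (α = 3): (3−11)(3−2)(3−5)(3−10) = (−8)·1·(−2)·(−7) = −112 ≡ 5, so v_3 = 5^{−1} = 8 (mod 13).
  i = 4 (α = 5): (5−11)(5−2)(5−3)(5−10) = (−6)·3·2·(−5) = 180 ≡ 11, so v_4 = 11^{−1} = 6 (mod 13).
  i = 5 (α = 10): (10−11)(10−2)(10−3)(10−5) = (−1)·8·7·5 = −280 ≡ 6, so v_5 = 6^{−1} = 11 (mod 13).
  v = [9, 5, 8, 6, 11].
Step 2: syndromes of r = [12, 0, 10, 7, 2] (all sums mod 13).
  S_0 = Σ v_i r_i = 9·12 + 5·0 + 8·10 + 6·7 + 11·2 = 252 ≡ 5.
  S_1 = Σ v_i α_i r_i = 9·11·12 + 5·2·0 + 8·3·10 + 6·5·7 + 11·10·2 = 1858 ≡ 12.
  α_i^2 mod 13 = [4, 4, 9, 12, 9].
  S_2 = Σ v_i α_i^2 r_i = 9·4·12 + 5·4·0 + 8·9·10 + 6·12·7 + 11·9·2 = 1854 ≡ 8.
  S = (5, 12, 8) ≠ 0, so r is not a codeword (an error is present).
Step 3: locate the error. For a single error e at position i, S_ℓ = v_i·e·α_i^ℓ, so α_err = S_1/S_0.
  S_0^{−1} = 5^{−1} = 8 (mod 13), so α_err = 12·8 = 96 ≡ 5 = α_4. Error position i = 4.
  Consistency check: S_2/S_1 = 8·12 = 96 ≡ 5 = α_err ✓ (single-error assumption holds).
Step 4: error magnitude e = S_0/v_4 = S_0·∏_{j≠4}(α_4 − α_j) = 5·11 = 55 ≡ 3 (mod 13).
Step 5: correct position 4: c_4 = r_4 − e = 7 − 3 ≡ 4 (mod 13). Hence c = [12, 0, 10, 4, 2].
  Check: interpolating c through the α_i gives m(x) = 6 + 10·x (degree < 2) with m(α_i) = c_i for every i, so c is indeed a codeword.


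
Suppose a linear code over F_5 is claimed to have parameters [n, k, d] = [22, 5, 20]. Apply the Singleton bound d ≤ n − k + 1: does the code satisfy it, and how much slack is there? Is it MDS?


Singleton RHS = n − k + 1 = 18, slack = -2, bound violated (no such code; not MDS).

Singleton bound: d ≤ n − k + 1.
Here n = 22, k = 5, so n − k + 1 = 18.
Given d = 20, check d ≤ 18: NO.
Slack = (n − k + 1) − d = -2.
The slack is negative: d = 20 exceeds n − k + 1 = 18 by 2, so the Singleton bound is violated and no linear [22, 5, 20]_5 code can exist. In particular it is not MDS (MDS requires d = n − k + 1 exactly).
Description: the claimed parameters are [22, 5, 20]_5; such a code would be impossible (violates the Singleton bound).


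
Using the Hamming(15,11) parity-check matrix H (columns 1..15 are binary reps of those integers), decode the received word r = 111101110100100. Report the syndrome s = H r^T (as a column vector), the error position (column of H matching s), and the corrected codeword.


s = (1, 0, 1, 0)^T, error position = 10, corrected codeword c = 111101110000100

Compute s = H r^T mod 2 one row at a time:
  s_1 = 1 + 0 + 1 + 0 + 0 + 1 + 0 + 0 = 3 ≡ 1 (mod 2).
  s_2 = 1 + 0 + 1 + 1 + 0 + 1 + 0 + 0 = 4 ≡ 0 (mod 2).
  s_3 = 1 + 1 + 1 + 1 + 1 + 0 + 0 + 0 = 5 ≡ 1 (mod 2).
  s_4 = 1 + 1 + 0 + 1 + 0 + 0 + 1 + 0 = 4 ≡ 0 (mod 2).
s = (1, 0, 1, 0)^T — this equals column 10 of H (binary 1010), so error is at position 10.
Correct: flip bit 10 of r = 111101110100100 to get c = 111101110000100.


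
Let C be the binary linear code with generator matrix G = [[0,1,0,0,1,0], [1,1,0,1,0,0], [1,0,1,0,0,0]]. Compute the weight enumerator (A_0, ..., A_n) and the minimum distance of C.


Weight distribution: A_0 = 1, A_2 = 2, A_3 = 4, A_4 = 1. Minimum distance d = 2.

Enumerate all 2^3 = 8 messages m ∈ F_2^3.
For each, compute codeword c = mG in F_2^6, then tally its weight.
  m = 000 → c = 000000, weight = 0.
  m = 100 → c = 010010, weight = 2.
  m = 010 → c = 110100, weight = 3.
  m = 110 → c = 100110, weight = 3.
  m = 001 → c = 101000, weight = 2.
  m = 101 → c = 111010, weight = 4.
  m = 011 → c = 011100, weight = 3.
  m = 111 → c = 001110, weight = 3.
Tally weights:
  weight 0: 1 codewords.
  weight 2: 2 codewords.
  weight 3: 4 codewords.
  weight 4: 1 codewords.
Minimum distance d = smallest w > 0 with A_w > 0 = 2.
Sanity: Σ A_w = 8 = 2^3 = 8 ✓.


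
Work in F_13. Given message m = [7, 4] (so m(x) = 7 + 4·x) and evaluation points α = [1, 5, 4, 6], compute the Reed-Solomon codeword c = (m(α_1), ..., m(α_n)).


c = [11, 1, 10, 5]

Message polynomial: m(x) = 7 + 4·x (mod 13).
For each evaluation point α_i, compute m(α_i) mod 13:
  α_1 = 1: Horner steps 4 → 11, so m(1) = 11.
  α_2 = 5: Horner steps 4 → 1, so m(5) = 1.
  α_3 = 4: Horner steps 4 → 10, so m(4) = 10.
  α_4 = 6: Horner steps 4 → 5, so m(6) = 5.
Codeword c = [11, 1, 10, 5] ∈ F_13^4.


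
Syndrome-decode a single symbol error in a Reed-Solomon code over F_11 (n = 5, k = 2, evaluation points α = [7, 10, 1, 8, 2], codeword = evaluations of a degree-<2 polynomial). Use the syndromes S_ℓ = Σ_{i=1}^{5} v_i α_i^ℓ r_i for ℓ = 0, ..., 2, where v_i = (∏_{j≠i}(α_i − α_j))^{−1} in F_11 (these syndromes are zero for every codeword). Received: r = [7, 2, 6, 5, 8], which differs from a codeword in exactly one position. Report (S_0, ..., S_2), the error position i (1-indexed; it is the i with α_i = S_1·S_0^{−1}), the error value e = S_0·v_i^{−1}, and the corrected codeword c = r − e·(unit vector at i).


S = (10, 3, 2), error at position 4, error magnitude e = 7, c = [7, 2, 6, 9, 8].

Step 1: column multipliers v_i = (∏_{j≠i}(α_i − α_j))^{−1} mod 11.
  i = 1 (α = 7): (7−10)(7−1)(7−8)(7−2) = (−3)·6·(−1)·5 = 90 ≡ 2, so v_1 = 2^{−1} = 6 (mod 11).
  i = 2 (α = 10): (10−7)(10−1)(10−8)(10−2) = 3·9·2·8 = 432 ≡ 3, so v_2 = 3^{−1} = 4 (mod 11).
  i = 3 (α = 1): (1−7)(1−10)(1−8)(1−2) = (−6)·(−9)·(−7)·(−1) = 378 ≡ 4, so v_3 = 4^{−1} = 3 (mod 11).
  i = 4 (α = 8): (8−7)(8−10)(8−1)(8−2) = 1·(−2)·7·6 = −84 ≡ 4, so v_4 = 4^{−1} = 3 (mod 11).
  i = 5 (α = 2): (2−7)(2−10)(2−1)(2−8) = (−5)·(−8)·1·(−6) = −240 ≡ 2, so v_5 = 2^{−1} = 6 (mod 11).
  v = [6, 4, 3, 3, 6].
Step 2: syndromes of r = [7, 2, 6, 5, 8] (all sums mod 11).
  S_0 = Σ v_i r_i = 6·7 + 4·2 + 3·6 + 3·5 + 6·8 = 131 ≡ 10.
  S_1 = Σ v_i α_i r_i = 6·7·7 + 4·10·2 + 3·1·6 + 3·8·5 + 6·2·8 = 608 ≡ 3.
  α_i^2 mod 11 = [5, 1, 1, 9, 4].
  S_2 = Σ v_i α_i^2 r_i = 6·5·7 + 4·1·2 + 3·1·6 + 3·9·5 + 6·4·8 = 563 ≡ 2.
  S = (10, 3, 2) ≠ 0, so r is not a codeword (an error is present).
Step 3: locate the error. For a single error e at position i, S_ℓ = v_i·e·α_i^ℓ, so α_err = S_1/S_0.
  S_0^{−1} = 10^{−1} = 10 (mod 11), so α_err = 3·10 = 30 ≡ 8 = α_4. Error position i = 4.
  Consistency check: S_2/S_1 = 2·4 = 8 ≡ 8 = α_err ✓ (single-error assumption holds).
Step 4: error magnitude e = S_0/v_4 = S_0·∏_{j≠4}(α_4 − α_j) = 10·4 = 40 ≡ 7 (mod 11).
Step 5: correct position 4: c_4 = r_4 − e = 5 − 7 ≡ 9 (mod 11). Hence c = [7, 2, 6, 9, 8].
  Check: interpolating c through the α_i gives m(x) = 4 + 2·x (degree < 2) with m(α_i) = c_i for every i, so c is indeed a codeword.


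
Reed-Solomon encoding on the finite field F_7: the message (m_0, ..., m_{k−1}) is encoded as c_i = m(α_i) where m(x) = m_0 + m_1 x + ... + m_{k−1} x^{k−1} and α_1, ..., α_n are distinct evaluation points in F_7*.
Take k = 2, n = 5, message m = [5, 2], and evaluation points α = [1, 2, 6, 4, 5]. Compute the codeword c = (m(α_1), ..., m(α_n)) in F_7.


c = [0, 2, 3, 6, 1]

Message polynomial: m(x) = 5 + 2·x (mod 7).
For each evaluation point α_i, compute m(α_i) mod 7:
  α_1 = 1: Horner steps 2 → 0, so m(1) = 0.
  α_2 = 2: Horner steps 2 → 2, so m(2) = 2.
  α_3 = 6: Horner steps 2 → 3, so m(6) = 3.
  α_4 = 4: Horner steps 2 → 6, so m(4) = 6.
  α_5 = 5: Horner steps 2 → 1, so m(5) = 1.
Codeword c = [0, 2, 3, 6, 1] ∈ F_7^5.


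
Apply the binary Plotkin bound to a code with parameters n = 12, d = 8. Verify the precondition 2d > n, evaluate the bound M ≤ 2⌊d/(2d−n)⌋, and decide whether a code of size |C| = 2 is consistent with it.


Plotkin bound M ≤ 4; given |C| = 2 ≤ bound (satisfied).

Check applicability: 2d = 16, n = 12.
2d − n = 4 > 0, so Plotkin applies.
Compute d/(2d−n) = 8/4 ≈ 2.0000.
⌊d/(2d−n)⌋ = 2.
Plotkin bound: M ≤ 2·2 = 4.
Given |C| = 2, check: satisfied.
This |C| is below the Plotkin bound.


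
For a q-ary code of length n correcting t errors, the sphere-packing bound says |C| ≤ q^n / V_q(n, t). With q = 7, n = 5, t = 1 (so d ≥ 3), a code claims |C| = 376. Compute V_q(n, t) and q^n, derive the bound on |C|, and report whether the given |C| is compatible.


V_q(n, t) = 31, q^n = 16807, Hamming bound = 542, |C| = 376 ≤ bound (satisfied).

Step 1: Compute V_q(n, t) = Σ_{j=0}^1 C(n, j) (q−1)^j.
  j = 0: C(5,0)·(6)^0 = 1·1 = 1.
  j = 1: C(5,1)·(6)^1 = 5·6 = 30.
  V_q(n, t) = 1 + 30 = 31.
Step 2: q^n = 7^5 = 16807.
Step 3: Hamming bound ⌊q^n / V_q(n,t)⌋ = ⌊16807/31⌋ = 542.
Step 4: Compare |C| = 376 to 542: satisfied.
The claimed |C| lies below the Hamming bound.


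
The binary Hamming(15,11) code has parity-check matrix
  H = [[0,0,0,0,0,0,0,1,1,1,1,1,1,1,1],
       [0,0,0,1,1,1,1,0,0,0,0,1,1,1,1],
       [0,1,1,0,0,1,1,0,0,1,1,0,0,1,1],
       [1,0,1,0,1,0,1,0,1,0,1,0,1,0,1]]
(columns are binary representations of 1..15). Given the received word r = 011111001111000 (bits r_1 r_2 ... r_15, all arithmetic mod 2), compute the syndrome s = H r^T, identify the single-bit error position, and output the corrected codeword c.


s = (0, 0, 1, 0)^T, error position = 2, corrected codeword c = 001111001111000

Compute s = H r^T mod 2 one row at a time:
  s_1 = 0 + 1 + 1 + 1 + 1 + 0 + 0 + 0 = 4 ≡ 0 (mod 2).
  s_2 = 1 + 1 + 1 + 0 + 1 + 0 + 0 + 0 = 4 ≡ 0 (mod 2).
  s_3 = 1 + 1 + 1 + 0 + 1 + 1 + 0 + 0 = 5 ≡ 1 (mod 2).
  s_4 = 0 + 1 + 1 + 0 + 1 + 1 + 0 + 0 = 4 ≡ 0 (mod 2).
s = (0, 0, 1, 0)^T — this equals column 2 of H (binary 0010), so error is at position 2.
Correct: flip bit 2 of r = 011111001111000 to get c = 001111001111000.


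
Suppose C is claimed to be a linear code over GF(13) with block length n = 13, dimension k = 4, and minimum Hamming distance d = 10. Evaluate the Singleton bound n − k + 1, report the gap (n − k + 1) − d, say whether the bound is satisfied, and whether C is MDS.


Singleton RHS = n − k + 1 = 10, slack = 0, bound satisfied, MDS.

Singleton bound: d ≤ n − k + 1.
Here n = 13, k = 4, so n − k + 1 = 10.
Given d = 10, check d ≤ 10: YES.
Slack = (n − k + 1) − d = 0.
The code is MDS (slack = 0).
Description: the claimed parameters are [13, 4, 10]_13; such a code would be MDS (meets Singleton bound).


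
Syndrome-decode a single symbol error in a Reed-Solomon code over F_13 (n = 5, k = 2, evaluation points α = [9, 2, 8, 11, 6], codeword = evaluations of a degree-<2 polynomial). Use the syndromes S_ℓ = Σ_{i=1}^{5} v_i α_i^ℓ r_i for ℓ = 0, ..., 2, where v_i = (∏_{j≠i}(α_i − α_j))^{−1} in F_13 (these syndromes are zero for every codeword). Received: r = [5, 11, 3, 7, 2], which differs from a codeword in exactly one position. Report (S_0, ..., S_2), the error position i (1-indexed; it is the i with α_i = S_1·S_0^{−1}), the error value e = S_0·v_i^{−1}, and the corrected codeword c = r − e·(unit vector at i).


S = (9, 7, 4), error at position 3, error magnitude e = 12, c = [5, 11, 4, 7, 2].

Step 1: column multipliers v_i = (∏_{j≠i}(α_i − α_j))^{−1} mod 13.
  i = 1 (α = 9): (9−2)(9−8)(9−11)(9−6) = 7·1·(−2)·3 = −42 ≡ 10, so v_1 = 10^{−1} = 4 (mod 13).
  i = 2 (α = 2): (2−9)(2−8)(2−11)(2−6) = (−7)·(−6)·(−9)·(−4) = 1512 ≡ 4, so v_2 = 4^{−1} = 10 (mod 13).
  i = 3 (α = 8): (8−9)(8−2)(8−11)(8−6) = (−1)·6·(−3)·2 = 36 ≡ 10, so v_3 = 10^{−1} = 4 (mod 13).
  i = 4 (α = 11): (11−9)(11−2)(11−8)(11−6) = 2·9·3·5 = 270 ≡ 10, so v_4 = 10^{−1} = 4 (mod 13).
  i = 5 (α = 6): (6−9)(6−2)(6−8)(6−11) = (−3)·4·(−2)·(−5) = −120 ≡ 10, so v_5 = 10^{−1} = 4 (mod 13).
  v = [4, 10, 4, 4, 4].
Step 2: syndromes of r = [5, 11, 3, 7, 2] (all sums mod 13).
  S_0 = Σ v_i r_i = 4·5 + 10·11 + 4·3 + 4·7 + 4·2 = 178 ≡ 9.
  S_1 = Σ v_i α_i r_i = 4·9·5 + 10·2·11 + 4·8·3 + 4·11·7 + 4·6·2 = 852 ≡ 7.
  α_i^2 mod 13 = [3, 4, 12, 4, 10].
  S_2 = Σ v_i α_i^2 r_i = 4·3·5 + 10·4·11 + 4·12·3 + 4·4·7 + 4·10·2 = 836 ≡ 4.
  S = (9, 7, 4) ≠ 0, so r is not a codeword (an error is present).
Step 3: locate the error. For a single error e at position i, S_ℓ = v_i·e·α_i^ℓ, so α_err = S_1/S_0.
  S_0^{−1} = 9^{−1} = 3 (mod 13), so α_err = 7·3 = 21 ≡ 8 = α_3. Error position i = 3.
  Consistency check: S_2/S_1 = 4·2 = 8 ≡ 8 = α_err ✓ (single-error assumption holds).
Step 4: error magnitude e = S_0/v_3 = S_0·∏_{j≠3}(α_3 − α_j) = 9·10 = 90 ≡ 12 (mod 13).
Step 5: correct position 3: c_3 = r_3 − e = 3 − 12 ≡ 4 (mod 13). Hence c = [5, 11, 4, 7, 2].
  Check: interpolating c through the α_i gives m(x) = 9 + 1·x (degree < 2) with m(α_i) = c_i for every i, so c is indeed a codeword.


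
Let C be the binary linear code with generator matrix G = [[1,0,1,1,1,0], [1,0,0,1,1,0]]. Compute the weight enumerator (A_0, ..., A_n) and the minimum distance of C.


Weight distribution: A_0 = 1, A_1 = 1, A_3 = 1, A_4 = 1. Minimum distance d = 1.

Enumerate all 2^2 = 4 messages m ∈ F_2^2.
For each, compute codeword c = mG in F_2^6, then tally its weight.
  m = 00 → c = 000000, weight = 0.
  m = 10 → c = 101110, weight = 4.
  m = 01 → c = 100110, weight = 3.
  m = 11 → c = 001000, weight = 1.
Tally weights:
  weight 0: 1 codewords.
  weight 1: 1 codewords.
  weight 3: 1 codewords.
  weight 4: 1 codewords.
Minimum distance d = smallest w > 0 with A_w > 0 = 1.
Sanity: Σ A_w = 4 = 2^2 = 4 ✓.


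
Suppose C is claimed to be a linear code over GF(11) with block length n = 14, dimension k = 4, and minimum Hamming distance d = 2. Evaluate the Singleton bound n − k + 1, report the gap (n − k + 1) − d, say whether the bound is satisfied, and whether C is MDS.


Singleton RHS = n − k + 1 = 11, slack = 9, bound satisfied, not MDS.

Singleton bound: d ≤ n − k + 1.
Here n = 14, k = 4, so n − k + 1 = 11.
Given d = 2, check d ≤ 11: YES.
Slack = (n − k + 1) − d = 9.
The code is NOT MDS (slack = 9 > 0).
Description: the claimed parameters are [14, 4, 2]_11; such a code would be non-MDS.


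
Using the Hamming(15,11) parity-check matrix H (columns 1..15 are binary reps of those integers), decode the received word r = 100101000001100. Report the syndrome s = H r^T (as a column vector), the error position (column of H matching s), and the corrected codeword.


s = (0, 0, 1, 0)^T, error position = 2, corrected codeword c = 110101000001100

Compute s = H r^T mod 2 one row at a time:
  s_1 = 0 + 0 + 0 + 0 + 1 + 1 + 0 + 0 = 2 ≡ 0 (mod 2).
  s_2 = 1 + 0 + 1 + 0 + 1 + 1 + 0 + 0 = 4 ≡ 0 (mod 2).
  s_3 = 0 + 0 + 1 + 0 + 0 + 0 + 0 + 0 = 1 ≡ 1 (mod 2).
  s_4 = 1 + 0 + 0 + 0 + 0 + 0 + 1 + 0 = 2 ≡ 0 (mod 2).
s = (0, 0, 1, 0)^T — this equals column 2 of H (binary 0010), so error is at position 2.
Correct: flip bit 2 of r = 100101000001100 to get c = 110101000001100.


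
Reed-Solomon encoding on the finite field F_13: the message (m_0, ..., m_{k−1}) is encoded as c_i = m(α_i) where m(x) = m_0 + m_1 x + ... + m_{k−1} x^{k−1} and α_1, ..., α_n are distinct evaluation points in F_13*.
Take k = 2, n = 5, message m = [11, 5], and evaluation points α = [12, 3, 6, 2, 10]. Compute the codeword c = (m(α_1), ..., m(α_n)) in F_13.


c = [6, 0, 2, 8, 9]

Message polynomial: m(x) = 11 + 5·x (mod 13).
For each evaluation point α_i, compute m(α_i) mod 13:
  α_1 = 12: Horner steps 5 → 6, so m(12) = 6.
  α_2 = 3: Horner steps 5 → 0, so m(3) = 0.
  α_3 = 6: Horner steps 5 → 2, so m(6) = 2.
  α_4 = 2: Horner steps 5 → 8, so m(2) = 8.
  α_5 = 10: Horner steps 5 → 9, so m(10) = 9.
Codeword c = [6, 0, 2, 8, 9] ∈ F_13^5.


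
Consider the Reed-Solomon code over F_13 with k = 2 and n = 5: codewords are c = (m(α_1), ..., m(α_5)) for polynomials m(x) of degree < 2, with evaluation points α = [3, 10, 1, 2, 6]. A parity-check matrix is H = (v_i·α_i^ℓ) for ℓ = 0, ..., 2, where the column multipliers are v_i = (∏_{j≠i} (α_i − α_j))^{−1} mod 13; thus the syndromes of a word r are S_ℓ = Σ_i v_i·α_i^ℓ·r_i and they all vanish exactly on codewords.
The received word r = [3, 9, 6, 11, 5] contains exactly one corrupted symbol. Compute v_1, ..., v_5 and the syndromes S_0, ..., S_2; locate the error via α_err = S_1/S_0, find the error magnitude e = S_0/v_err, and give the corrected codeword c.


S = (10, 9, 12), error at position 2, error magnitude e = 10, c = [3, 12, 6, 11, 5].

Step 1: column multipliers v_i = (∏_{j≠i}(α_i − α_j))^{−1} mod 13.
  i = 1 (α = 3): (3−10)(3−1)(3−2)(3−6) = (−7)·2·1·(−3) = 42 ≡ 3, so v_1 = 3^{−1} = 9 (mod 13).
  i = 2 (α = 10): (10−3)(10−1)(10−2)(10−6) = 7·9·8·4 = 2016 ≡ 1, so v_2 = 1^{−1} = 1 (mod 13).
  i = 3 (α = 1): (1−3)(1−10)(1−2)(1−6) = (−2)·(−9)·(−1)·(−5) = 90 ≡ 12, so v_3 = 12^{−1} = 12 (mod 13).
  i = 4 (α = 2): (2−3)(2−10)(2−1)(2−6) = (−1)·(−8)·1·(−4) = −32 ≡ 7, so v_4 = 7^{−1} = 2 (mod 13).
  i = 5 (α = 6): (6−3)(6−10)(6−1)(6−2) = 3·(−4)·5·4 = −240 ≡ 7, so v_5 = 7^{−1} = 2 (mod 13).
  v = [9, 1, 12, 2, 2].
Step 2: syndromes of r = [3, 9, 6, 11, 5] (all sums mod 13).
  S_0 = Σ v_i r_i = 9·3 + 1·9 + 12·6 + 2·11 + 2·5 = 140 ≡ 10.
  S_1 = Σ v_i α_i r_i = 9·3·3 + 1·10·9 + 12·1·6 + 2·2·11 + 2·6·5 = 347 ≡ 9.
  α_i^2 mod 13 = [9, 9, 1, 4, 10].
  S_2 = Σ v_i α_i^2 r_i = 9·9·3 + 1·9·9 + 12·1·6 + 2·4·11 + 2·10·5 = 584 ≡ 12.
  S = (10, 9, 12) ≠ 0, so r is not a codeword (an error is present).
Step 3: locate the error. For a single error e at position i, S_ℓ = v_i·e·α_i^ℓ, so α_err = S_1/S_0.
  S_0^{−1} = 10^{−1} = 4 (mod 13), so α_err = 9·4 = 36 ≡ 10 = α_2. Error position i = 2.
  Consistency check: S_2/S_1 = 12·3 = 36 ≡ 10 = α_err ✓ (single-error assumption holds).
Step 4: error magnitude e = S_0/v_2 = S_0·∏_{j≠2}(α_2 − α_j) = 10·1 = 10 ≡ 10 (mod 13).
Step 5: correct position 2: c_2 = r_2 − e = 9 − 10 ≡ 12 (mod 13). Hence c = [3, 12, 6, 11, 5].
  Check: interpolating c through the α_i gives m(x) = 1 + 5·x (degree < 2) with m(α_i) = c_i for every i, so c is indeed a codeword.


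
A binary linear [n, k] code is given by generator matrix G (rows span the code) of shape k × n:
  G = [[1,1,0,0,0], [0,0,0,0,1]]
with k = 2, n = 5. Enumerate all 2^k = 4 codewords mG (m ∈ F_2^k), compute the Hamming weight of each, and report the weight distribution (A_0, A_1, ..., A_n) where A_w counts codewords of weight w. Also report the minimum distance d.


Weight distribution: A_0 = 1, A_1 = 1, A_2 = 1, A_3 = 1. Minimum distance d = 1.

Enumerate all 2^2 = 4 messages m ∈ F_2^2.
For each, compute codeword c = mG in F_2^5, then tally its weight.
  m = 00 → c = 00000, weight = 0.
  m = 10 → c = 11000, weight = 2.
  m = 01 → c = 00001, weight = 1.
  m = 11 → c = 11001, weight = 3.
Tally weights:
  weight 0: 1 codewords.
  weight 1: 1 codewords.
  weight 2: 1 codewords.
  weight 3: 1 codewords.
Minimum distance d = smallest w > 0 with A_w > 0 = 1.
Sanity: Σ A_w = 4 = 2^2 = 4 ✓.


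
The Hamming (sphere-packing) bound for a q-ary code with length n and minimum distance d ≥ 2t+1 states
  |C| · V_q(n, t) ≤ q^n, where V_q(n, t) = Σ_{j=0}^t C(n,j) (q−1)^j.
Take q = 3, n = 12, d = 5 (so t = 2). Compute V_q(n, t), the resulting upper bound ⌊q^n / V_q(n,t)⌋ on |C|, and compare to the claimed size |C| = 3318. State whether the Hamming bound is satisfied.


V_q(n, t) = 289, q^n = 531441, Hamming bound = 1838, |C| = 3318 > bound (violated).

Step 1: Compute V_q(n, t) = Σ_{j=0}^2 C(n, j) (q−1)^j.
  j = 0: C(12,0)·(2)^0 = 1·1 = 1.
  j = 1: C(12,1)·(2)^1 = 12·2 = 24.
  j = 2: C(12,2)·(2)^2 = 66·4 = 264.
  V_q(n, t) = 1 + 24 + 264 = 289.
Step 2: q^n = 3^12 = 531441.
Step 3: Hamming bound ⌊q^n / V_q(n,t)⌋ = ⌊531441/289⌋ = 1838.
Step 4: Compare |C| = 3318 to 1838: violated.
The claimed |C| lies above the Hamming bound, so no 3-ary code of length 12 with d ≥ 5 can have 3318 codewords.


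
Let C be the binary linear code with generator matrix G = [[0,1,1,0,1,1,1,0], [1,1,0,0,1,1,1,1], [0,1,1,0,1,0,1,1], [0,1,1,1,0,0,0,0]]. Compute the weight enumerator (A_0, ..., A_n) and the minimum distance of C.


Weight distribution: A_0 = 1, A_2 = 1, A_3 = 3, A_4 = 5, A_5 = 4, A_6 = 1, A_7 = 1. Minimum distance d = 2.

Enumerate all 2^4 = 16 messages m ∈ F_2^4.
For each, compute codeword c = mG in F_2^8, then tally its weight.
  m = 0000 → c = 00000000, weight = 0.
  m = 1000 → c = 01101110, weight = 5.
  m = 0100 → c = 11001111, weight = 6.
  m = 1100 → c = 10100001, weight = 3.
  m = 0010 → c = 01101011, weight = 5.
  m = 1010 → c = 00000101, weight = 2.
  m = 0110 → c = 10100100, weight = 3.
  m = 1110 → c = 11001010, weight = 4.
  m = 0001 → c = 01110000, weight = 3.
  m = 1001 → c = 00011110, weight = 4.
  m = 0101 → c = 10111111, weight = 7.
  m = 1101 → c = 11010001, weight = 4.
  m = 0011 → c = 00011011, weight = 4.
  m = 1011 → c = 01110101, weight = 5.
  m = 0111 → c = 11010100, weight = 4.
  m = 1111 → c = 10111010, weight = 5.
Tally weights:
  weight 0: 1 codewords.
  weight 2: 1 codewords.
  weight 3: 3 codewords.
  weight 4: 5 codewords.
  weight 5: 4 codewords.
  weight 6: 1 codewords.
  weight 7: 1 codewords.
Minimum distance d = smallest w > 0 with A_w > 0 = 2.
Sanity: Σ A_w = 16 = 2^4 = 16 ✓.


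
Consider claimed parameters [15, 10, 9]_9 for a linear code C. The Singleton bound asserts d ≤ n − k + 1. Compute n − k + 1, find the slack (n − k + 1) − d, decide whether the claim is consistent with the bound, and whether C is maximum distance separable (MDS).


Singleton RHS = n − k + 1 = 6, slack = -3, bound violated (no such code; not MDS).

Singleton bound: d ≤ n − k + 1.
Here n = 15, k = 10, so n − k + 1 = 6.
Given d = 9, check d ≤ 6: NO.
Slack = (n − k + 1) − d = -3.
The slack is negative: d = 9 exceeds n − k + 1 = 6 by 3, so the Singleton bound is violated and no linear [15, 10, 9]_9 code can exist. In particular it is not MDS (MDS requires d = n − k + 1 exactly).
Description: the claimed parameters are [15, 10, 9]_9; such a code would be impossible (violates the Singleton bound).


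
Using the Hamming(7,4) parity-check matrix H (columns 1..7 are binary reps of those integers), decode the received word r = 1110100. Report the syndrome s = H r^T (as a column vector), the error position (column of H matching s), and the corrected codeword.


s = (1, 0, 1)^T, error position = 5, corrected codeword c = 1110000

Compute s = H r^T mod 2 one row at a time:
  s_1 = 0 + 1 + 0 + 0 = 1 ≡ 1 (mod 2).
  s_2 = 1 + 1 + 0 + 0 = 2 ≡ 0 (mod 2).
  s_3 = 1 + 1 + 1 + 0 = 3 ≡ 1 (mod 2).
s = (1, 0, 1)^T — this equals column 5 of H (binary 101), so error is at position 5.
Correct: flip bit 5 of r = 1110100 to get c = 1110000.


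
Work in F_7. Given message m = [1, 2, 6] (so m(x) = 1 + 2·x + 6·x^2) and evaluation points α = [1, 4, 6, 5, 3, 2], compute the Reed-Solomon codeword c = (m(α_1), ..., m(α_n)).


c = [2, 0, 5, 0, 5, 1]

Message polynomial: m(x) = 1 + 2·x + 6·x^2 (mod 7).
For each evaluation point α_i, compute m(α_i) mod 7:
  α_1 = 1: Horner steps 6 → 1 → 2, so m(1) = 2.
  α_2 = 4: Horner steps 6 → 5 → 0, so m(4) = 0.
  α_3 = 6: Horner steps 6 → 3 → 5, so m(6) = 5.
  α_4 = 5: Horner steps 6 → 4 → 0, so m(5) = 0.
  α_5 = 3: Horner steps 6 → 6 → 5, so m(3) = 5.
  α_6 = 2: Horner steps 6 → 0 → 1, so m(2) = 1.
Codeword c = [2, 0, 5, 0, 5, 1] ∈ F_7^6.


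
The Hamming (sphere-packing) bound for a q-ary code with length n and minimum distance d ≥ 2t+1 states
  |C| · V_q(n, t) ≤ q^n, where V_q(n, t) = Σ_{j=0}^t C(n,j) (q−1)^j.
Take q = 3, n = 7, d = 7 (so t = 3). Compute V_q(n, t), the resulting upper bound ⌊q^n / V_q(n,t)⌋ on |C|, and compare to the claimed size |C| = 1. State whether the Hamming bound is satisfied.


V_q(n, t) = 379, q^n = 2187, Hamming bound = 5, |C| = 1 ≤ bound (satisfied).

Step 1: Compute V_q(n, t) = Σ_{j=0}^3 C(n, j) (q−1)^j.
  j = 0: C(7,0)·(2)^0 = 1·1 = 1.
  j = 1: C(7,1)·(2)^1 = 7·2 = 14.
  j = 2: C(7,2)·(2)^2 = 21·4 = 84.
  j = 3: C(7,3)·(2)^3 = 35·8 = 280.
  V_q(n, t) = 1 + 14 + 84 + 280 = 379.
Step 2: q^n = 3^7 = 2187.
Step 3: Hamming bound ⌊q^n / V_q(n,t)⌋ = ⌊2187/379⌋ = 5.
Step 4: Compare |C| = 1 to 5: satisfied.
The claimed |C| lies below the Hamming bound.


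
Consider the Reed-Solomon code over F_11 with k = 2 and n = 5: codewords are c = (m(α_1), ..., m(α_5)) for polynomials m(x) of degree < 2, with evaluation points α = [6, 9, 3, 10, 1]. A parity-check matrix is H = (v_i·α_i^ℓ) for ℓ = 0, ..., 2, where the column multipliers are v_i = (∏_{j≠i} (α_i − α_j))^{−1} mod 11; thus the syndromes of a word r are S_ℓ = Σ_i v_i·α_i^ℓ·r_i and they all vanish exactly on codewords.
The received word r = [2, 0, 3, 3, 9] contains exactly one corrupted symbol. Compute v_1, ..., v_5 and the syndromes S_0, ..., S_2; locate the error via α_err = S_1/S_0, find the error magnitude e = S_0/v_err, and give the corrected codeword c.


S = (10, 8, 2), error at position 3, error magnitude e = 10, c = [2, 0, 4, 3, 9].

Step 1: column multipliers v_i = (∏_{j≠i}(α_i − α_j))^{−1} mod 11.
  i = 1 (α = 6): (6−9)(6−3)(6−10)(6−1) = (−3)·3·(−4)·5 = 180 ≡ 4, so v_1 = 4^{−1} = 3 (mod 11).
  i = 2 (α = 9): (9−6)(9−3)(9−10)(9−1) = 3·6·(−1)·8 = −144 ≡ 10, so v_2 = 10^{−1} = 10 (mod 11).
  i = 3 (α = 3): (3−6)(3−9)(3−10)(3−1) = (−3)·(−6)·(−7)·2 = −252 ≡ 1, so v_3 = 1^{−1} = 1 (mod 11).
  i = 4 (α = 10): (10−6)(10−9)(10−3)(10−1) = 4·1·7·9 = 252 ≡ 10, so v_4 = 10^{−1} = 10 (mod 11).
  i = 5 (α = 1): (1−6)(1−9)(1−3)(1−10) = (−5)·(−8)·(−2)·(−9) = 720 ≡ 5, so v_5 = 5^{−1} = 9 (mod 11).
  v = [3, 10, 1, 10, 9].
Step 2: syndromes of r = [2, 0, 3, 3, 9] (all sums mod 11).
  S_0 = Σ v_i r_i = 3·2 + 10·0 + 1·3 + 10·3 + 9·9 = 120 ≡ 10.
  S_1 = Σ v_i α_i r_i = 3·6·2 + 10·9·0 + 1·3·3 + 10·10·3 + 9·1·9 = 426 ≡ 8.
  α_i^2 mod 11 = [3, 4, 9, 1, 1].
  S_2 = Σ v_i α_i^2 r_i = 3·3·2 + 10·4·0 + 1·9·3 + 10·1·3 + 9·1·9 = 156 ≡ 2.
  S = (10, 8, 2) ≠ 0, so r is not a codeword (an error is present).
Step 3: locate the error. For a single error e at position i, S_ℓ = v_i·e·α_i^ℓ, so α_err = S_1/S_0.
  S_0^{−1} = 10^{−1} = 10 (mod 11), so α_err = 8·10 = 80 ≡ 3 = α_3. Error position i = 3.
  Consistency check: S_2/S_1 = 2·7 = 14 ≡ 3 = α_err ✓ (single-error assumption holds).
Step 4: error magnitude e = S_0/v_3 = S_0·∏_{j≠3}(α_3 − α_j) = 10·1 = 10 ≡ 10 (mod 11).
Step 5: correct position 3: c_3 = r_3 − e = 3 − 10 ≡ 4 (mod 11). Hence c = [2, 0, 4, 3, 9].
  Check: interpolating c through the α_i gives m(x) = 6 + 3·x (degree < 2) with m(α_i) = c_i for every i, so c is indeed a codeword.


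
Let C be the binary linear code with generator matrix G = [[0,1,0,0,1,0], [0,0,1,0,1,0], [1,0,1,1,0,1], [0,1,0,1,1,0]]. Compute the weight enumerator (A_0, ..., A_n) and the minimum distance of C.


Weight distribution: A_0 = 1, A_1 = 1, A_2 = 3, A_3 = 6, A_4 = 3, A_5 = 1, A_6 = 1. Minimum distance d = 1.

Enumerate all 2^4 = 16 messages m ∈ F_2^4.
For each, compute codeword c = mG in F_2^6, then tally its weight.
  m = 0000 → c = 000000, weight = 0.
  m = 1000 → c = 010010, weight = 2.
  m = 0100 → c = 001010, weight = 2.
  m = 1100 → c = 011000, weight = 2.
  m = 0010 → c = 101101, weight = 4.
  m = 1010 → c = 111111, weight = 6.
  m = 0110 → c = 100111, weight = 4.
  m = 1110 → c = 110101, weight = 4.
  m = 0001 → c = 010110, weight = 3.
  m = 1001 → c = 000100, weight = 1.
  m = 0101 → c = 011100, weight = 3.
  m = 1101 → c = 001110, weight = 3.
  m = 0011 → c = 111011, weight = 5.
  m = 1011 → c = 101001, weight = 3.
  m = 0111 → c = 110001, weight = 3.
  m = 1111 → c = 100011, weight = 3.
Tally weights:
  weight 0: 1 codewords.
  weight 1: 1 codewords.
  weight 2: 3 codewords.
  weight 3: 6 codewords.
  weight 4: 3 codewords.
  weight 5: 1 codewords.
  weight 6: 1 codewords.
Minimum distance d = smallest w > 0 with A_w > 0 = 1.
Sanity: Σ A_w = 16 = 2^4 = 16 ✓.


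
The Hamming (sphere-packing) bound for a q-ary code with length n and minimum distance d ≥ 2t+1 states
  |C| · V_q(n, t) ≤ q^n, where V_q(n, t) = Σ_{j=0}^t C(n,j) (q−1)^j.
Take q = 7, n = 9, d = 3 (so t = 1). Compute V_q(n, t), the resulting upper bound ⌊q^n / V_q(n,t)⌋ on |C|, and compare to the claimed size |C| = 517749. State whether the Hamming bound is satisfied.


V_q(n, t) = 55, q^n = 40353607, Hamming bound = 733701, |C| = 517749 ≤ bound (satisfied).

Step 1: Compute V_q(n, t) = Σ_{j=0}^1 C(n, j) (q−1)^j.
  j = 0: C(9,0)·(6)^0 = 1·1 = 1.
  j = 1: C(9,1)·(6)^1 = 9·6 = 54.
  V_q(n, t) = 1 + 54 = 55.
Step 2: q^n = 7^9 = 40353607.
Step 3: Hamming bound ⌊q^n / V_q(n,t)⌋ = ⌊40353607/55⌋ = 733701.
Step 4: Compare |C| = 517749 to 733701: satisfied.
The claimed |C| lies below the Hamming bound.


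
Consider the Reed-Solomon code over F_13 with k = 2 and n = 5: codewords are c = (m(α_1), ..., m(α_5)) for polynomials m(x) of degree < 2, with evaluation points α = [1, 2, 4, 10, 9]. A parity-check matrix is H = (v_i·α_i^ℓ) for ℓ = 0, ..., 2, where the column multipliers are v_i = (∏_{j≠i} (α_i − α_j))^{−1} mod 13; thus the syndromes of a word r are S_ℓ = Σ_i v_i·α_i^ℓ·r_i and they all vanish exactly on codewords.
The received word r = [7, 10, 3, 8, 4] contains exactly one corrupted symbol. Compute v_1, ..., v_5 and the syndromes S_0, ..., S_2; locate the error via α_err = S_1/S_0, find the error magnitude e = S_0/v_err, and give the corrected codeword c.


S = (2, 5, 6), error at position 5, error magnitude e = 12, c = [7, 10, 3, 8, 5].

Step 1: column multipliers v_i = (∏_{j≠i}(α_i − α_j))^{−1} mod 13.
  i = 1 (α = 1): (1−2)(1−4)(1−10)(1−9) = (−1)·(−3)·(−9)·(−8) = 216 ≡ 8, so v_1 = 8^{−1} = 5 (mod 13).
  i = 2 (α = 2): (2−1)(2−4)(2−10)(2−9) = 1·(−2)·(−8)·(−7) = −112 ≡ 5, so v_2 = 5^{−1} = 8 (mod 13).
  i = 3 (α = 4): (4−1)(4−2)(4−10)(4−9) = 3·2·(−6)·(−5) = 180 ≡ 11, so v_3 = 11^{−1} = 6 (mod 13).
  i = 4 (α = 10): (10−1)(10−2)(10−4)(10−9) = 9·8·6·1 = 432 ≡ 3, so v_4 = 3^{−1} = 9 (mod 13).
  i = 5 (α = 9): (9−1)(9−2)(9−4)(9−10) = 8·7·5·(−1) = −280 ≡ 6, so v_5 = 6^{−1} = 11 (mod 13).
  v = [5, 8, 6, 9, 11].
Step 2: syndromes of r = [7, 10, 3, 8, 4] (all sums mod 13).
  S_0 = Σ v_i r_i = 5·7 + 8·10 + 6·3 + 9·8 + 11·4 = 249 ≡ 2.
  S_1 = Σ v_i α_i r_i = 5·1·7 + 8·2·10 + 6·4·3 + 9·10·8 + 11·9·4 = 1383 ≡ 5.
  α_i^2 mod 13 = [1, 4, 3, 9, 3].
  S_2 = Σ v_i α_i^2 r_i = 5·1·7 + 8·4·10 + 6·3·3 + 9·9·8 + 11·3·4 = 1189 ≡ 6.
  S = (2, 5, 6) ≠ 0, so r is not a codeword (an error is present).
Step 3: locate the error. For a single error e at position i, S_ℓ = v_i·e·α_i^ℓ, so α_err = S_1/S_0.
  S_0^{−1} = 2^{−1} = 7 (mod 13), so α_err = 5·7 = 35 ≡ 9 = α_5. Error position i = 5.
  Consistency check: S_2/S_1 = 6·8 = 48 ≡ 9 = α_err ✓ (single-error assumption holds).
Step 4: error magnitude e = S_0/v_5 = S_0·∏_{j≠5}(α_5 − α_j) = 2·6 = 12 ≡ 12 (mod 13).
Step 5: correct position 5: c_5 = r_5 − e = 4 − 12 ≡ 5 (mod 13). Hence c = [7, 10, 3, 8, 5].
  Check: interpolating c through the α_i gives m(x) = 4 + 3·x (degree < 2) with m(α_i) = c_i for every i, so c is indeed a codeword.


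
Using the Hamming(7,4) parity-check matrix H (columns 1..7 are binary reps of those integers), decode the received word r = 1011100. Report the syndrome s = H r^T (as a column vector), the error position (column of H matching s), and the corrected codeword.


s = (0, 1, 1)^T, error position = 3, corrected codeword c = 1001100

Compute s = H r^T mod 2 one row at a time:
  s_1 = 1 + 1 + 0 + 0 = 2 ≡ 0 (mod 2).
  s_2 = 0 + 1 + 0 + 0 = 1 ≡ 1 (mod 2).
  s_3 = 1 + 1 + 1 + 0 = 3 ≡ 1 (mod 2).
s = (0, 1, 1)^T — this equals column 3 of H (binary 011), so error is at position 3.
Correct: flip bit 3 of r = 1011100 to get c = 1001100.


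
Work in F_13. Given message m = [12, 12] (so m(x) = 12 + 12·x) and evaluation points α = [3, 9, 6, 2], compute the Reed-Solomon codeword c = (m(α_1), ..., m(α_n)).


c = [9, 3, 6, 10]

Message polynomial: m(x) = 12 + 12·x (mod 13).
For each evaluation point α_i, compute m(α_i) mod 13:
  α_1 = 3: Horner steps 12 → 9, so m(3) = 9.
  α_2 = 9: Horner steps 12 → 3, so m(9) = 3.
  α_3 = 6: Horner steps 12 → 6, so m(6) = 6.
  α_4 = 2: Horner steps 12 → 10, so m(2) = 10.
Codeword c = [9, 3, 6, 10] ∈ F_13^4.


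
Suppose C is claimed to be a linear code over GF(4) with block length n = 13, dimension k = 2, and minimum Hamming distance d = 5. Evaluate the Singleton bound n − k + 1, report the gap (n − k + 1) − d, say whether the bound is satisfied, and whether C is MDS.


Singleton RHS = n − k + 1 = 12, slack = 7, bound satisfied, not MDS.

Singleton bound: d ≤ n − k + 1.
Here n = 13, k = 2, so n − k + 1 = 12.
Given d = 5, check d ≤ 12: YES.
Slack = (n − k + 1) − d = 7.
The code is NOT MDS (slack = 7 > 0).
Description: the claimed parameters are [13, 2, 5]_4; such a code would be non-MDS.


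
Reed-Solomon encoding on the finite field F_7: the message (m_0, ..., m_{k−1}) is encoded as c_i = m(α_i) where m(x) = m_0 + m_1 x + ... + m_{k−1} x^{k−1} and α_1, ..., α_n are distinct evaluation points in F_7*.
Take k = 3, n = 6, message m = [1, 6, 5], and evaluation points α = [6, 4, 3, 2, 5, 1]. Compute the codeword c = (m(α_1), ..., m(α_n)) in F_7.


c = [0, 0, 1, 5, 2, 5]

Message polynomial: m(x) = 1 + 6·x + 5·x^2 (mod 7).
For each evaluation point α_i, compute m(α_i) mod 7:
  α_1 = 6: Horner steps 5 → 1 → 0, so m(6) = 0.
  α_2 = 4: Horner steps 5 → 5 → 0, so m(4) = 0.
  α_3 = 3: Horner steps 5 → 0 → 1, so m(3) = 1.
  α_4 = 2: Horner steps 5 → 2 → 5, so m(2) = 5.
  α_5 = 5: Horner steps 5 → 3 → 2, so m(5) = 2.
  α_6 = 1: Horner steps 5 → 4 → 5, so m(1) = 5.
Codeword c = [0, 0, 1, 5, 2, 5] ∈ F_7^6.


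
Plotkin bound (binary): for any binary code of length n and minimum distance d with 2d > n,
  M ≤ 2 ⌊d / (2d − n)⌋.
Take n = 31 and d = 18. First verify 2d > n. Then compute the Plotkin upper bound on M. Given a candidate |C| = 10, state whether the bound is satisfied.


Plotkin bound M ≤ 6; given |C| = 10 > bound (violated).

Check applicability: 2d = 36, n = 31.
2d − n = 5 > 0, so Plotkin applies.
Compute d/(2d−n) = 18/5 ≈ 3.6000.
⌊d/(2d−n)⌋ = 3.
Plotkin bound: M ≤ 2·3 = 6.
Given |C| = 10, check: VIOLATED.
This |C| is above the Plotkin bound, so no binary code with n = 31, d = 18 and 10 codewords exists.


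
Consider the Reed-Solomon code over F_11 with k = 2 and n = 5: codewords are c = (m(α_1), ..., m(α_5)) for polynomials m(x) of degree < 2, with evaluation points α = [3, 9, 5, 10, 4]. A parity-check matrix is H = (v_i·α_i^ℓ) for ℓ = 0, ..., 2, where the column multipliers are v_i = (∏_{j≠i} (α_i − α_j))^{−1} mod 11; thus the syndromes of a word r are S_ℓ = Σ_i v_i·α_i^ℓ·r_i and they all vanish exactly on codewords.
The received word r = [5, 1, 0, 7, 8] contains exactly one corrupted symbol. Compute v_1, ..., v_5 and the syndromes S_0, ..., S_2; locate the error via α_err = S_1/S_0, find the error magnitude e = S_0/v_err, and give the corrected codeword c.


S = (3, 8, 3), error at position 4, error magnitude e = 3, c = [5, 1, 0, 4, 8].

Step 1: column multipliers v_i = (∏_{j≠i}(α_i − α_j))^{−1} mod 11.
  i = 1 (α = 3): (3−9)(3−5)(3−10)(3−4) = (−6)·(−2)·(−7)·(−1) = 84 ≡ 7, so v_1 = 7^{−1} = 8 (mod 11).
  i = 2 (α = 9): (9−3)(9−5)(9−10)(9−4) = 6·4·(−1)·5 = −120 ≡ 1, so v_2 = 1^{−1} = 1 (mod 11).
  i = 3 (α = 5): (5−3)(5−9)(5−10)(5−4) = 2·(−4)·(−5)·1 = 40 ≡ 7, so v_3 = 7^{−1} = 8 (mod 11).
  i = 4 (α = 10): (10−3)(10−9)(10−5)(10−4) = 7·1·5·6 = 210 ≡ 1, so v_4 = 1^{−1} = 1 (mod 11).
  i = 5 (α = 4): (4−3)(4−9)(4−5)(4−10) = 1·(−5)·(−1)·(−6) = −30 ≡ 3, so v_5 = 3^{−1} = 4 (mod 11).
  v = [8, 1, 8, 1, 4].
Step 2: syndromes of r = [5, 1, 0, 7, 8] (all sums mod 11).
  S_0 = Σ v_i r_i = 8·5 + 1·1 + 8·0 + 1·7 + 4·8 = 80 ≡ 3.
  S_1 = Σ v_i α_i r_i = 8·3·5 + 1·9·1 + 8·5·0 + 1·10·7 + 4·4·8 = 327 ≡ 8.
  α_i^2 mod 11 = [9, 4, 3, 1, 5].
  S_2 = Σ v_i α_i^2 r_i = 8·9·5 + 1·4·1 + 8·3·0 + 1·1·7 + 4·5·8 = 531 ≡ 3.
  S = (3, 8, 3) ≠ 0, so r is not a codeword (an error is present).
Step 3: locate the error. For a single error e at position i, S_ℓ = v_i·e·α_i^ℓ, so α_err = S_1/S_0.
  S_0^{−1} = 3^{−1} = 4 (mod 11), so α_err = 8·4 = 32 ≡ 10 = α_4. Error position i = 4.
  Consistency check: S_2/S_1 = 3·7 = 21 ≡ 10 = α_err ✓ (single-error assumption holds).
Step 4: error magnitude e = S_0/v_4 = S_0·∏_{j≠4}(α_4 − α_j) = 3·1 = 3 ≡ 3 (mod 11).
Step 5: correct position 4: c_4 = r_4 − e = 7 − 3 ≡ 4 (mod 11). Hence c = [5, 1, 0, 4, 8].
  Check: interpolating c through the α_i gives m(x) = 7 + 3·x (degree < 2) with m(α_i) = c_i for every i, so c is indeed a codeword.
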